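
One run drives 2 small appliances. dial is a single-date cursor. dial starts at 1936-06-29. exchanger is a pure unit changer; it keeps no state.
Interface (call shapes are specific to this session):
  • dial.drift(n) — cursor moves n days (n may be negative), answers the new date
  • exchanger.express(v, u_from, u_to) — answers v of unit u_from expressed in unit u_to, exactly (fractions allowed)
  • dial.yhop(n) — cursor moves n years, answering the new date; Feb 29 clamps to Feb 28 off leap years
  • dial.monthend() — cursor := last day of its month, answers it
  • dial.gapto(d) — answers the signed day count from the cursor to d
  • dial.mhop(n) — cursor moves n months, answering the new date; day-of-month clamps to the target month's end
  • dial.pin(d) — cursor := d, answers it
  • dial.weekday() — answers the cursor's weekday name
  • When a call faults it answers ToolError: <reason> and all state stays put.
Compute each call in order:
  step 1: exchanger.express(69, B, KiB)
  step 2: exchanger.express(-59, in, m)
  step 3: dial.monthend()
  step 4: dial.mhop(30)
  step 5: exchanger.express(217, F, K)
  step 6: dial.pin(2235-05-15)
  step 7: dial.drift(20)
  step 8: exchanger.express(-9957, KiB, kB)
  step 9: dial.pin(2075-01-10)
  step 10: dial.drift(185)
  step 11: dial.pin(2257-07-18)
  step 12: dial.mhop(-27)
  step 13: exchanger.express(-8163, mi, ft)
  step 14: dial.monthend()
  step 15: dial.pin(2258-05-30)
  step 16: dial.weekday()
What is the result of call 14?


>> exchanger.express(69, B, KiB)
<< 69/1024
>> exchanger.express(-59, in, m)
<< -7493/5000
>> dial.monthend()
<< 1936-06-30
>> dial.mhop(30)
<< 1938-12-30
>> exchanger.express(217, F, K)
<< 67667/180
>> dial.pin(2235-05-15)
<< 2235-05-15
>> dial.drift(20)
<< 2235-06-04
>> exchanger.express(-9957, KiB, kB)
<< -1274496/125
>> dial.pin(2075-01-10)
<< 2075-01-10
>> dial.drift(185)
<< 2075-07-14
>> dial.pin(2257-07-18)
<< 2257-07-18
>> dial.mhop(-27)
<< 2255-04-18
>> exchanger.express(-8163, mi, ft)
<< -43100640
>> dial.monthend()
<< 2255-04-30
>> dial.pin(2258-05-30)
<< 2258-05-30
>> dial.weekday()
<< Sunday

Answer: 2255-04-30


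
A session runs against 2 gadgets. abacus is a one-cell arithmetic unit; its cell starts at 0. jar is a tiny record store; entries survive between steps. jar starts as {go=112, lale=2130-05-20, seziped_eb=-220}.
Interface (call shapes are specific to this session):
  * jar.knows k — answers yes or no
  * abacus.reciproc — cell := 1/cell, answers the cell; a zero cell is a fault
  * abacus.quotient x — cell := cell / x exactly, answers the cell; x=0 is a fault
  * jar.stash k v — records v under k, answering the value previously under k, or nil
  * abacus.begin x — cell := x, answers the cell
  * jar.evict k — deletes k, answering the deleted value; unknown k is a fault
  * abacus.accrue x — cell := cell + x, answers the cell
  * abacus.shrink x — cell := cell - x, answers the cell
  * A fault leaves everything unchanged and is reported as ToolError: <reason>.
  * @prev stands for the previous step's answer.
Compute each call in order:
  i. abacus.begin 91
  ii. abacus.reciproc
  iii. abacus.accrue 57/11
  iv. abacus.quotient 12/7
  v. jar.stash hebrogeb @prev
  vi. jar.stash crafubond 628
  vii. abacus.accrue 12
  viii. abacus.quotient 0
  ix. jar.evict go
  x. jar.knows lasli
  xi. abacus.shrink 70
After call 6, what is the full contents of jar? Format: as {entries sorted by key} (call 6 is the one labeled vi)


Answer: {crafubond=628, go=112, hebrogeb=2599/858, lale=2130-05-20, seziped_eb=-220}

Derivation:
→ abacus.begin(x='91')
← 91
→ abacus.reciproc()
← 1/91
→ abacus.accrue(x='57/11')
← 5198/1001
→ abacus.quotient(x='12/7')
← 2599/858
→ jar.stash(k='hebrogeb', v='@prev')
← nil
→ jar.stash(k='crafubond', v='628')
← nil
→ abacus.accrue(x='12')
← 12895/858
→ abacus.quotient(x='0')
← ToolError: division by zero
→ jar.evict(k='go')
← 112
→ jar.knows(k='lasli')
← no
→ abacus.shrink(x='70')
← -47165/858


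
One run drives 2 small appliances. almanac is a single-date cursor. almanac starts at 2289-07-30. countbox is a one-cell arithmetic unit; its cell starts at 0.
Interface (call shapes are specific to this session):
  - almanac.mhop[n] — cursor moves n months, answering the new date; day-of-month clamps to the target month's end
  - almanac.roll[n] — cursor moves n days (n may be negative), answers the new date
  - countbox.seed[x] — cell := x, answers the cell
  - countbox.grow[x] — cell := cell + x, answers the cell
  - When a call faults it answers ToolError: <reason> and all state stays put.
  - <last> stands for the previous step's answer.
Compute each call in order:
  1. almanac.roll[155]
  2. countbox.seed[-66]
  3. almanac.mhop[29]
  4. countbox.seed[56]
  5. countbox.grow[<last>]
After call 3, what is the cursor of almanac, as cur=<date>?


Answer: cur=2292-06-01

Derivation:
# roll(n: 155) => 2290-01-01
# seed(x: -66) => -66
# mhop(n: 29) => 2292-06-01
# seed(x: 56) => 56
# grow(x: <last>) => 112


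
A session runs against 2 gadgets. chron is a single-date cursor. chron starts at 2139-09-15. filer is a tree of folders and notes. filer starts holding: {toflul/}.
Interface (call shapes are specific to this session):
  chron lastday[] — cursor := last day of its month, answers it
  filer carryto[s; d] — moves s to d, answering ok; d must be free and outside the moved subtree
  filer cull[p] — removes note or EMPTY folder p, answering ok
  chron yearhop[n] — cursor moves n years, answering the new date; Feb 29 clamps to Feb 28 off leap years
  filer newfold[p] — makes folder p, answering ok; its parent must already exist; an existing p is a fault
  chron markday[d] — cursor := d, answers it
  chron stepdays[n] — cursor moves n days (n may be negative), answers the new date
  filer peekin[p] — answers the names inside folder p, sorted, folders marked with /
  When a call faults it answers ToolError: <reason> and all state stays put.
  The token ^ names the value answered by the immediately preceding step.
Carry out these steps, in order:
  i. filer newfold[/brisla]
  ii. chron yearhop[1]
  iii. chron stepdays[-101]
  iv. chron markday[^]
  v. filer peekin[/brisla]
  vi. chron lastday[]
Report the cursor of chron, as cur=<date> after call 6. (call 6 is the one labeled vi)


% 1. filer newfold(p='/brisla') == ok
% 2. chron yearhop(n='1') == 2140-09-15
% 3. chron stepdays(n='-101') == 2140-06-06
% 4. chron markday(d='^') == 2140-06-06
% 5. filer peekin(p='/brisla') == []
% 6. chron lastday() == 2140-06-30

Answer: cur=2140-06-30


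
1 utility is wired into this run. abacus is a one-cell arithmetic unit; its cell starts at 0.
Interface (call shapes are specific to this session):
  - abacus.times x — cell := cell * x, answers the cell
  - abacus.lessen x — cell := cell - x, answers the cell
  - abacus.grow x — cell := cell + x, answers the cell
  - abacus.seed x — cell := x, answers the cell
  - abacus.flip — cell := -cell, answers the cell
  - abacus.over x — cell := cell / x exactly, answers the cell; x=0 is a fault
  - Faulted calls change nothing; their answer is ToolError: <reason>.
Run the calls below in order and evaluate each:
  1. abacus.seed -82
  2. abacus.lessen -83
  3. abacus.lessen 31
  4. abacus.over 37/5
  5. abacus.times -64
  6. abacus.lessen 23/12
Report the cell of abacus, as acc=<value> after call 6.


Answer: acc=114349/444

Derivation:
$ abacus.seed x: -82
[out] -82
$ abacus.lessen x: -83
[out] 1
$ abacus.lessen x: 31
[out] -30
$ abacus.over x: 37/5
[out] -150/37
$ abacus.times x: -64
[out] 9600/37
$ abacus.lessen x: 23/12
[out] 114349/444


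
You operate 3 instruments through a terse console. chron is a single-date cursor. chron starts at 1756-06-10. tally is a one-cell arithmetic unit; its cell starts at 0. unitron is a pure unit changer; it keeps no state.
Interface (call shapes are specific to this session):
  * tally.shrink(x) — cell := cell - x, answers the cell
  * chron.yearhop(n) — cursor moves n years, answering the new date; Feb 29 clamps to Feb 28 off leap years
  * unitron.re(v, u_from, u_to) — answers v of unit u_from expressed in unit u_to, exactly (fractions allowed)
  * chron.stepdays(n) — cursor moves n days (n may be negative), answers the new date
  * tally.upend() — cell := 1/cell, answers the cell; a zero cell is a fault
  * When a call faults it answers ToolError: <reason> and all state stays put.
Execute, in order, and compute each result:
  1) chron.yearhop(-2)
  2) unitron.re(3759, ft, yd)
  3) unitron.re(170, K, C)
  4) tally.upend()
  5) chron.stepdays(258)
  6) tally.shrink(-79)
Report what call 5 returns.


Answer: 1755-02-23

Derivation:
·→ yearhop(n='-2')
·← 1754-06-10
·→ re(v='3759', u_from='ft', u_to='yd')
·← 1253
·→ re(v='170', u_from='K', u_to='C')
·← -2063/20
·→ upend()
·← ToolError: reciprocal of zero
·→ stepdays(n='258')
·← 1755-02-23
·→ shrink(x='-79')
·← 79


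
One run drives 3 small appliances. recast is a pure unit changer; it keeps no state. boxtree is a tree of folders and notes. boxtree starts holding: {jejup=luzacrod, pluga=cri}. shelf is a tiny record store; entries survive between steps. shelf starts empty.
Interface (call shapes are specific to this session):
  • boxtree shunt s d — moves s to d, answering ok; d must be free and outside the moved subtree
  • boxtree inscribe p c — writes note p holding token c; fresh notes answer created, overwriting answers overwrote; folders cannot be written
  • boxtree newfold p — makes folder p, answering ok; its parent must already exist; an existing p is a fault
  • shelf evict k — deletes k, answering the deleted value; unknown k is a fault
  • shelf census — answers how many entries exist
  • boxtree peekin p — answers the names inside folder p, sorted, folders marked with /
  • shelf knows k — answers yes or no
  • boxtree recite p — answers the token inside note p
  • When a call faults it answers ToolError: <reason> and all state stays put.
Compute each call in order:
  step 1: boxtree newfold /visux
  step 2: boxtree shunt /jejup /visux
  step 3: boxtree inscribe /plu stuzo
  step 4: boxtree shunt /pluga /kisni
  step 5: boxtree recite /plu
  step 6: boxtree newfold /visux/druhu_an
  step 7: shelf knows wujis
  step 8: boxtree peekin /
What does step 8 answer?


>>> boxtree newfold p: /visux
:: ok
>>> boxtree shunt s: /jejup d: /visux
:: ToolError: exists
>>> boxtree inscribe p: /plu c: stuzo
:: created
>>> boxtree shunt s: /pluga d: /kisni
:: ok
>>> boxtree recite p: /plu
:: stuzo
>>> boxtree newfold p: /visux/druhu_an
:: ok
>>> shelf knows k: wujis
:: no
>>> boxtree peekin p: /
:: [jejup, kisni, plu, visux/]

Answer: [jejup, kisni, plu, visux/]


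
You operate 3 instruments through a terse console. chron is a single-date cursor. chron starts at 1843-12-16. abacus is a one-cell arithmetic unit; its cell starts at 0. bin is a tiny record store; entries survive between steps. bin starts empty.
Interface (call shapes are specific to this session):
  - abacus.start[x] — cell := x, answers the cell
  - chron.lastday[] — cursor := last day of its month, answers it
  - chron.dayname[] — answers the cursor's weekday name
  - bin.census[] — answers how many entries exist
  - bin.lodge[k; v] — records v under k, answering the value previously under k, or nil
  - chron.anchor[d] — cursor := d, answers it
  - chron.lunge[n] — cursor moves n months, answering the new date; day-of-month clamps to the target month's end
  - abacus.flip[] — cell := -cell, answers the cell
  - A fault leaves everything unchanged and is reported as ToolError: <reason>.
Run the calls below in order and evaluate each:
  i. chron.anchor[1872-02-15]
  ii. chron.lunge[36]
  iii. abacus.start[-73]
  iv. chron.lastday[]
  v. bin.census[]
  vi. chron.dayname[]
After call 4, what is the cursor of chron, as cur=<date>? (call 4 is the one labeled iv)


Answer: cur=1875-02-28

Derivation:
==> chron.anchor(d='1872-02-15')
<== 1872-02-15
==> chron.lunge(n='36')
<== 1875-02-15
==> abacus.start(x='-73')
<== -73
==> chron.lastday()
<== 1875-02-28
==> bin.census()
<== 0
==> chron.dayname()
<== Sunday


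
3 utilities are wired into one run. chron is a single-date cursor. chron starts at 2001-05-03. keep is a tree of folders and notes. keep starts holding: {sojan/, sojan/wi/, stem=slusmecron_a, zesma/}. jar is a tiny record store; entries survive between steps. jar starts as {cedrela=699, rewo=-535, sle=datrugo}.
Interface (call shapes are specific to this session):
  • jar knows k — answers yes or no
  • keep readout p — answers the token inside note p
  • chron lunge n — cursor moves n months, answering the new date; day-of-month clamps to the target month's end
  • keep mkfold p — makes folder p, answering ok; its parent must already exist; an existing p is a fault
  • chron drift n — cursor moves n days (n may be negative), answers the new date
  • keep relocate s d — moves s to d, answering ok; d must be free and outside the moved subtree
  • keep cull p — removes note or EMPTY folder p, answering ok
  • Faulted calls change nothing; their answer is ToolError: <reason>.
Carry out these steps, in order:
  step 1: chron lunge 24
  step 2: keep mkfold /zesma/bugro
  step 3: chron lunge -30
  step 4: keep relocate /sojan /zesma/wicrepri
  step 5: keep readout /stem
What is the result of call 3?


$ chron lunge n: 24
[out] 2003-05-03
$ keep mkfold p: /zesma/bugro
[out] ok
$ chron lunge n: -30
[out] 2000-11-03
$ keep relocate s: /sojan d: /zesma/wicrepri
[out] ok
$ keep readout p: /stem
[out] slusmecron_a

Answer: 2000-11-03


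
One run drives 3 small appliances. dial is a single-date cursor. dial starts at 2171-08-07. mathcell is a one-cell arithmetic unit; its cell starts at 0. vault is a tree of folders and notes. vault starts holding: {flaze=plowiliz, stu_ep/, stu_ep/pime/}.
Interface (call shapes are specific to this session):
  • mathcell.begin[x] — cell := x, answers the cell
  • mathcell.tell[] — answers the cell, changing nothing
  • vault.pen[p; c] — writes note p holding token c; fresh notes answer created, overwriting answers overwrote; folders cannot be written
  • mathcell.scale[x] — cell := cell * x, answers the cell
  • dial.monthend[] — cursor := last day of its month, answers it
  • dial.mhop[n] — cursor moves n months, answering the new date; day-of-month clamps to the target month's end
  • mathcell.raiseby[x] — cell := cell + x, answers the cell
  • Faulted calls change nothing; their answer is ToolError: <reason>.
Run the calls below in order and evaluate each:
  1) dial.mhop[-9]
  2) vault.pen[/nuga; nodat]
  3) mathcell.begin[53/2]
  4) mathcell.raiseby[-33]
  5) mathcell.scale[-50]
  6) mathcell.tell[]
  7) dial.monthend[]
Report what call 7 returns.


Answer: 2170-11-30

Derivation:
$ dial.mhop n=-9
:: 2170-11-07
$ vault.pen p=/nuga c=nodat
:: created
$ mathcell.begin x=53/2
:: 53/2
$ mathcell.raiseby x=-33
:: -13/2
$ mathcell.scale x=-50
:: 325
$ mathcell.tell
:: 325
$ dial.monthend
:: 2170-11-30


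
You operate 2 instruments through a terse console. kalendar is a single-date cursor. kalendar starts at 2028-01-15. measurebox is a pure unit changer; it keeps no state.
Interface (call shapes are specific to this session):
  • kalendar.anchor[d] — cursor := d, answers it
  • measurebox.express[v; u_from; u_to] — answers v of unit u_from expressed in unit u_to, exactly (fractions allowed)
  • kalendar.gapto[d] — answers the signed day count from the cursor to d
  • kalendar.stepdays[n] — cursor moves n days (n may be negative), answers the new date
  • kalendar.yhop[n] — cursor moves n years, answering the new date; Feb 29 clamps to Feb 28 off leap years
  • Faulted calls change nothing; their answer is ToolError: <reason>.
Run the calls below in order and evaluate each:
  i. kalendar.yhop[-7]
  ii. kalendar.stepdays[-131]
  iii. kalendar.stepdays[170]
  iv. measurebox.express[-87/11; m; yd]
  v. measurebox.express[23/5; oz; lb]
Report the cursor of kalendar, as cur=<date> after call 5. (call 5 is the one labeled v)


Answer: cur=2021-02-23

Derivation:
Next I call yhop(n=-7), — result: 2021-01-15.
Using stepdays(n=-131), and see 2020-09-06.
I invoke stepdays(n=170), and get 2021-02-23.
I invoke express(v=-87/11, u_from=m, u_to=yd): -36250/4191.
Now I run express(v=23/5, u_from=oz, u_to=lb), yielding 23/80.


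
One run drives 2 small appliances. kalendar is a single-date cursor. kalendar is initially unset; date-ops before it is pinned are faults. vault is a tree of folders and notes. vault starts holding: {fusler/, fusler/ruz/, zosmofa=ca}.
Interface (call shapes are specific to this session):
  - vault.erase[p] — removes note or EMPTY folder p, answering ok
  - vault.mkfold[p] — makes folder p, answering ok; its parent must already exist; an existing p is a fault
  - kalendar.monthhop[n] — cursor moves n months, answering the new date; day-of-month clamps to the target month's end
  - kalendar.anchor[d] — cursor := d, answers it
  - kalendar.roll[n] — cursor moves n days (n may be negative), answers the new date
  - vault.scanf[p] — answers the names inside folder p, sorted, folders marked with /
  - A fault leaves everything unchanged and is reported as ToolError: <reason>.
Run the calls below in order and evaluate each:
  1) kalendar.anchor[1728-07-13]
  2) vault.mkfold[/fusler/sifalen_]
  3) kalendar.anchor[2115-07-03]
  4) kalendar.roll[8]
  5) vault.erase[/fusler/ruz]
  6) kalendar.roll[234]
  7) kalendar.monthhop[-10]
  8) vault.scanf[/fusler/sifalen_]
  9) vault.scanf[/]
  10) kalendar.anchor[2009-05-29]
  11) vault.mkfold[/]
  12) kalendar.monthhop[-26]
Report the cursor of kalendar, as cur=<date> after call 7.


Answer: cur=2115-05-01

Derivation:
! 1. anchor(1728-07-13) => 1728-07-13
! 2. mkfold(/fusler/sifalen_) => ok
! 3. anchor(2115-07-03) => 2115-07-03
! 4. roll(8) => 2115-07-11
! 5. erase(/fusler/ruz) => ok
! 6. roll(234) => 2116-03-01
! 7. monthhop(-10) => 2115-05-01
! 8. scanf(/fusler/sifalen_) => []
! 9. scanf(/) => [fusler/, zosmofa]
! 10. anchor(2009-05-29) => 2009-05-29
! 11. mkfold(/) => ToolError: exists
! 12. monthhop(-26) => 2007-03-29


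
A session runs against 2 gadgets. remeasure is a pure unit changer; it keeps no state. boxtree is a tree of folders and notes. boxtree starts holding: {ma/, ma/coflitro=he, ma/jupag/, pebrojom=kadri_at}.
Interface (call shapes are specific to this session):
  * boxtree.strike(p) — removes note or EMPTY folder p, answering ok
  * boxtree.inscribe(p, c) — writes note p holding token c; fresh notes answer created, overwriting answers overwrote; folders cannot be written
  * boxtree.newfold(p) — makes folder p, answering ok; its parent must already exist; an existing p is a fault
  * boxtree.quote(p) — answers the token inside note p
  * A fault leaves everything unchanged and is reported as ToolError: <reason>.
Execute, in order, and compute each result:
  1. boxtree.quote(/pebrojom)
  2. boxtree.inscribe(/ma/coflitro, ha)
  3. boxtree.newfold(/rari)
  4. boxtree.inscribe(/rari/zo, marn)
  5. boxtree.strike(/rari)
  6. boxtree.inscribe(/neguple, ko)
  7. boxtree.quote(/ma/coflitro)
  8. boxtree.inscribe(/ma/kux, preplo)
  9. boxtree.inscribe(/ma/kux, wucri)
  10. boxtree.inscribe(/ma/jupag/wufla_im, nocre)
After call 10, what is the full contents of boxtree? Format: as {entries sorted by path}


Answer: {ma/, ma/coflitro=ha, ma/jupag/, ma/jupag/wufla_im=nocre, ma/kux=wucri, neguple=ko, pebrojom=kadri_at, rari/, rari/zo=marn}

Derivation:
$ quote /pebrojom
  kadri_at
$ inscribe /ma/coflitro ha
  overwrote
$ newfold /rari
  ok
$ inscribe /rari/zo marn
  created
$ strike /rari
  ToolError: not empty
$ inscribe /neguple ko
  created
$ quote /ma/coflitro
  ha
$ inscribe /ma/kux preplo
  created
$ inscribe /ma/kux wucri
  overwrote
$ inscribe /ma/jupag/wufla_im nocre
  created


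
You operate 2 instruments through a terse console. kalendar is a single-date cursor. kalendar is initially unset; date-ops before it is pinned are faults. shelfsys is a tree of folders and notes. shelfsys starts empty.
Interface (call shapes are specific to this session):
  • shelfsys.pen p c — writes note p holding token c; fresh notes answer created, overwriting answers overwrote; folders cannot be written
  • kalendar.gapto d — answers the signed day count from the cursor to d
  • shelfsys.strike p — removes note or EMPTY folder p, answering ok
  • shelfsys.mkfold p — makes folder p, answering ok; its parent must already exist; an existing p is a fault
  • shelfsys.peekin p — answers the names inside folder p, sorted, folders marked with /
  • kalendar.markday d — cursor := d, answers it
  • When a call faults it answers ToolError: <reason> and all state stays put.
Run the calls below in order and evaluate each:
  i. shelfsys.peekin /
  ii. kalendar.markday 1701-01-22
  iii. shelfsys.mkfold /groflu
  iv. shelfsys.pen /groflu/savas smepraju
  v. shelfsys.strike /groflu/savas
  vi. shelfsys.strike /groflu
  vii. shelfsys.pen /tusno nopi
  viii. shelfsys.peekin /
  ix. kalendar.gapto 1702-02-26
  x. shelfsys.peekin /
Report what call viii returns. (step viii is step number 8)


Answer: [tusno]

Derivation:
Act: peekin[p='/']
Obs: []
Act: markday[d='1701-01-22']
Obs: 1701-01-22
Act: mkfold[p='/groflu']
Obs: ok
Act: pen[p='/groflu/savas'; c='smepraju']
Obs: created
Act: strike[p='/groflu/savas']
Obs: ok
Act: strike[p='/groflu']
Obs: ok
Act: pen[p='/tusno'; c='nopi']
Obs: created
Act: peekin[p='/']
Obs: [tusno]
Act: gapto[d='1702-02-26']
Obs: 400
Act: peekin[p='/']
Obs: [tusno]


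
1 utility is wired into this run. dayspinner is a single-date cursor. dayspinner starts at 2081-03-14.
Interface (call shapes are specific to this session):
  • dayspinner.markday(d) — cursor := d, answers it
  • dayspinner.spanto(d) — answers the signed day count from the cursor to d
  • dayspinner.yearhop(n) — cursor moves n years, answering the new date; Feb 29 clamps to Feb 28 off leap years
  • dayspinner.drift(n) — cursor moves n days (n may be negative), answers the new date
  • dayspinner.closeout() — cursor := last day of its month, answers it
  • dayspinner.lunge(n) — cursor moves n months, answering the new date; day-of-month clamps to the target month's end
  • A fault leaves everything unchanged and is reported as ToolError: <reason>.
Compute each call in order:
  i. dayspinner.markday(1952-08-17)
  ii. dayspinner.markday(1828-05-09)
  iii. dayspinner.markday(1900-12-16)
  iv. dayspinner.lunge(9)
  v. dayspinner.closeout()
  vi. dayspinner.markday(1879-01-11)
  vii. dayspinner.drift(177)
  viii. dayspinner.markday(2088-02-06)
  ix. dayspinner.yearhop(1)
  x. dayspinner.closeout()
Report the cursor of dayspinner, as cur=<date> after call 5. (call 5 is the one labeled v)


Next I call dayspinner.markday on d='1952-08-17', — result: 1952-08-17.
Invoking dayspinner.markday on d='1828-05-09', and get 1828-05-09.
I run dayspinner.markday on d='1900-12-16': 1900-12-16.
I invoke dayspinner.lunge on n='9', → 1901-09-16.
Next I call dayspinner.closeout, and get 1901-09-30.
Using dayspinner.markday on d='1879-01-11', and get 1879-01-11.
I invoke dayspinner.drift on n='177', and see 1879-07-07.
I try dayspinner.markday on d='2088-02-06', → 2088-02-06.
Now I run dayspinner.yearhop on n='1', yielding 2089-02-06.
Calling dayspinner.closeout(), and observe 2089-02-28.

Answer: cur=1901-09-30


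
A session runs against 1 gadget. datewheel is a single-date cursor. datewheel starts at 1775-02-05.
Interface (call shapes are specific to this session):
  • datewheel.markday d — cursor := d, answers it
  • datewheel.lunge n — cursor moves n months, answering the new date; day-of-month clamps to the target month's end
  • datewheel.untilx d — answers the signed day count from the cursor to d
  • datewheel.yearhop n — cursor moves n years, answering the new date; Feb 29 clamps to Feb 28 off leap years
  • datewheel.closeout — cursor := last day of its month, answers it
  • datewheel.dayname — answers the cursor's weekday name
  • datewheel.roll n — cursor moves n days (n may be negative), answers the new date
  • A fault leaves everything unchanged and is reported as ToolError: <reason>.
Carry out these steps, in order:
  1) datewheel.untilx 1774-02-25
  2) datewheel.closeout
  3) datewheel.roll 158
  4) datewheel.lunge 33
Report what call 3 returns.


Answer: 1775-08-05

Derivation:
# 1. untilx(1774-02-25) => -345
# 2. closeout() => 1775-02-28
# 3. roll(158) => 1775-08-05
# 4. lunge(33) => 1778-05-05


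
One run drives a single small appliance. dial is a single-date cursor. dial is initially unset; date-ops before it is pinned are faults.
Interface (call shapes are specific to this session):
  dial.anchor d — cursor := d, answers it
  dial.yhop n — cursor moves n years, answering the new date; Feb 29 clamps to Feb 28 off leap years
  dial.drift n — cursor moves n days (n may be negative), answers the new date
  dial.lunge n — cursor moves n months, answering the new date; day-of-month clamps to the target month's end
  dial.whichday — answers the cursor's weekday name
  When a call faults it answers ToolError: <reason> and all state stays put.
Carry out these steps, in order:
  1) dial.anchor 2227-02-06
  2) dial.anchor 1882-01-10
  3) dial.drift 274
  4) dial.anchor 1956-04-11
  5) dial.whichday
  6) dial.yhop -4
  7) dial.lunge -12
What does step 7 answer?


Invoking dial.anchor(d=2227-02-06), which returns 2227-02-06.
Next I call dial.anchor(d=1882-01-10), and observe 1882-01-10.
Now I run dial.drift(n=274), yielding 1882-10-11.
I try dial.anchor(d=1956-04-11), → 1956-04-11.
Next I call dial.whichday, and get Wednesday.
I run dial.yhop(n=-4), giving 1952-04-11.
Next I call dial.lunge(n=-12), — result: 1951-04-11.

Answer: 1951-04-11


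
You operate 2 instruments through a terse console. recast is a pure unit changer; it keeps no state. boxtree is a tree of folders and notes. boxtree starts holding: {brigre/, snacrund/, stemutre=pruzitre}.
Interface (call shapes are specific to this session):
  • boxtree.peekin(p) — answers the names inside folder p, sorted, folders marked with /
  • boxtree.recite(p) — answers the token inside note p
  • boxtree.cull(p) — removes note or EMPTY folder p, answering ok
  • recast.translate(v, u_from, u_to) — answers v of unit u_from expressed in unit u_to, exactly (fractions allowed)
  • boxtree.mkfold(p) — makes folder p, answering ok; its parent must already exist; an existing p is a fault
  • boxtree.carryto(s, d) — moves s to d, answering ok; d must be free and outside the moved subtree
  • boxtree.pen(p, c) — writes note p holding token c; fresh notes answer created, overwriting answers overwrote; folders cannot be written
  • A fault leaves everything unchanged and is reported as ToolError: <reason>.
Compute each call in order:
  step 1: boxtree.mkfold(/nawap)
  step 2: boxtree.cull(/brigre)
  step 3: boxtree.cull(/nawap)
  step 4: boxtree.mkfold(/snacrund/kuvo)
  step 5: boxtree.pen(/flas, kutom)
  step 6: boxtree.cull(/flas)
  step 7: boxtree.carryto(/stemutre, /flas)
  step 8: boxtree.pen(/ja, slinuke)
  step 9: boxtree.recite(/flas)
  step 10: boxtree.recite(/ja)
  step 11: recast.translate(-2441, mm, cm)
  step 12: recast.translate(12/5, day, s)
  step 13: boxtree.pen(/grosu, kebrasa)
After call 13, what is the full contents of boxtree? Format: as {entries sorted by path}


Answer: {flas=pruzitre, grosu=kebrasa, ja=slinuke, snacrund/, snacrund/kuvo/}

Derivation:
I use boxtree.mkfold passing /nawap, and see ok.
Using boxtree.cull passing /brigre, and get ok.
Invoking boxtree.cull passing /nawap: ok.
I run boxtree.mkfold passing /snacrund/kuvo, → ok.
Using boxtree.pen passing /flas, kutom: created.
I call boxtree.cull passing /flas, yielding ok.
I try boxtree.carryto passing /stemutre, /flas, — result: ok.
I invoke boxtree.pen passing /ja, slinuke, — result: created.
I invoke boxtree.recite passing /flas, giving pruzitre.
Next I call boxtree.recite passing /ja, → slinuke.
Invoking recast.translate passing -2441, mm, cm, and observe -2441/10.
I use recast.translate passing 12/5, day, s, yielding 207360.
I use boxtree.pen passing /grosu, kebrasa, and observe created.


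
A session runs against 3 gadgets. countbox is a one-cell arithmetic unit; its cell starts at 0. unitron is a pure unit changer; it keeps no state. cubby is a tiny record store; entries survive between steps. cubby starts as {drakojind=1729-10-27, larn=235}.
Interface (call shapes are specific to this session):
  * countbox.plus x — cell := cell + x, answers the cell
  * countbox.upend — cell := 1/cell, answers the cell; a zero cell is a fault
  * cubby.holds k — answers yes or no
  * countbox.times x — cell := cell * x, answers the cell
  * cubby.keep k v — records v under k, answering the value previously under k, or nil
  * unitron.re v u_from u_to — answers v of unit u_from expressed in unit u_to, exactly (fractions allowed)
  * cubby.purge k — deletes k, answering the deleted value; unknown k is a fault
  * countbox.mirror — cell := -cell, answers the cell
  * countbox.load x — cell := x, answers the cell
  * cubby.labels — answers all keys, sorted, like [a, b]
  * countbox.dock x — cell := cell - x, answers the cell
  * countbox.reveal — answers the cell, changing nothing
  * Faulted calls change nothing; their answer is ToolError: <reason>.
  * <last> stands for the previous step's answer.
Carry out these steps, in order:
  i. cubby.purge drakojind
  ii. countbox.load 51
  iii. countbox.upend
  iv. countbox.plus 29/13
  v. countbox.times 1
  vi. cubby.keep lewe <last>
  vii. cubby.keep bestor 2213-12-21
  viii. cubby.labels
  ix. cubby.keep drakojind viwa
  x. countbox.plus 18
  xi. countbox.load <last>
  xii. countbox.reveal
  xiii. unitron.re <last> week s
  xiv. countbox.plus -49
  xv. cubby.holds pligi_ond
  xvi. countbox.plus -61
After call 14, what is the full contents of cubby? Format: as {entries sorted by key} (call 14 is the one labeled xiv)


Step: cubby.purge[k→drakojind]
Result: 1729-10-27
Step: countbox.load[x→51]
Result: 51
Step: countbox.upend[]
Result: 1/51
Step: countbox.plus[x→29/13]
Result: 1492/663
Step: countbox.times[x→1]
Result: 1492/663
Step: cubby.keep[k→lewe; v→<last>]
Result: nil
Step: cubby.keep[k→bestor; v→2213-12-21]
Result: nil
Step: cubby.labels[]
Result: [bestor, larn, lewe]
Step: cubby.keep[k→drakojind; v→viwa]
Result: nil
Step: countbox.plus[x→18]
Result: 13426/663
Step: countbox.load[x→<last>]
Result: 13426/663
Step: countbox.reveal[]
Result: 13426/663
Step: unitron.re[v→<last>; u_from→week; u_to→s]
Result: 2706681600/221
Step: countbox.plus[x→-49]
Result: -19061/663
Step: cubby.holds[k→pligi_ond]
Result: no
Step: countbox.plus[x→-61]
Result: -59504/663

Answer: {bestor=2213-12-21, drakojind=viwa, larn=235, lewe=1492/663}


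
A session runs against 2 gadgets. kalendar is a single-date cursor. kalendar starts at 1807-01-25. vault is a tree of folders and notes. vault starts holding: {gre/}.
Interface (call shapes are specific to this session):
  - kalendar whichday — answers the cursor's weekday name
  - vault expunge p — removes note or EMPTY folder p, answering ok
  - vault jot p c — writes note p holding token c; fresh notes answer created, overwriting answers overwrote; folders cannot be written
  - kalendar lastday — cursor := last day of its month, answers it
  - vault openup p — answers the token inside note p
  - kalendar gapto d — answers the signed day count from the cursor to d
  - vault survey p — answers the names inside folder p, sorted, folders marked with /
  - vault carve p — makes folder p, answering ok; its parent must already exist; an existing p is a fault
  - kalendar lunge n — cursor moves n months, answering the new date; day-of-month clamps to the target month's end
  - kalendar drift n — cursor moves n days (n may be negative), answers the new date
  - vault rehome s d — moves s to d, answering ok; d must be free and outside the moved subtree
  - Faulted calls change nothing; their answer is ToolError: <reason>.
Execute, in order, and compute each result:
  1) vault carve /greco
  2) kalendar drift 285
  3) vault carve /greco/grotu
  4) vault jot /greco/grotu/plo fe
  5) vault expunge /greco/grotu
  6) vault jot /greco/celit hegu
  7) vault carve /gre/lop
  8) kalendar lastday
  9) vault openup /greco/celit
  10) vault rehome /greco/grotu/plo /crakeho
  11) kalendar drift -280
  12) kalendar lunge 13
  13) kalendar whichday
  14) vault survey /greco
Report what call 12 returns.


Answer: 1808-03-23

Derivation:
-> vault carve(p→/greco)
<- ok
-> kalendar drift(n→285)
<- 1807-11-06
-> vault carve(p→/greco/grotu)
<- ok
-> vault jot(p→/greco/grotu/plo, c→fe)
<- created
-> vault expunge(p→/greco/grotu)
<- ToolError: not empty
-> vault jot(p→/greco/celit, c→hegu)
<- created
-> vault carve(p→/gre/lop)
<- ok
-> kalendar lastday()
<- 1807-11-30
-> vault openup(p→/greco/celit)
<- hegu
-> vault rehome(s→/greco/grotu/plo, d→/crakeho)
<- ok
-> kalendar drift(n→-280)
<- 1807-02-23
-> kalendar lunge(n→13)
<- 1808-03-23
-> kalendar whichday()
<- Wednesday
-> vault survey(p→/greco)
<- [celit, grotu/]


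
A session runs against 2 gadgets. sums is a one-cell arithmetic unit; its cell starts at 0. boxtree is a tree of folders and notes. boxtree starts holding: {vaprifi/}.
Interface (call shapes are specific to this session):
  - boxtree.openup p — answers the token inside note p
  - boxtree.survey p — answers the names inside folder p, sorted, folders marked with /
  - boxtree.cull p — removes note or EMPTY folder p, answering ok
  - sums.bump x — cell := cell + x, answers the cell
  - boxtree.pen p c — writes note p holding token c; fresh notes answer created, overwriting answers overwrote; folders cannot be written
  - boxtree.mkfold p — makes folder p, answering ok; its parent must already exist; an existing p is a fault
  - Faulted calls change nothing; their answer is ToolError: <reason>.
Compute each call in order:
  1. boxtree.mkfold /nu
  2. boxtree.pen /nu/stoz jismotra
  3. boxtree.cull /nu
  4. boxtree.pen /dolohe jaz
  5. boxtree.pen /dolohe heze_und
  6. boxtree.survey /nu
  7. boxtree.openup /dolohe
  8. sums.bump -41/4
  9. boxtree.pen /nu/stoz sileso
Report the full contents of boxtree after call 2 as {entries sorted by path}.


·→ mkfold(p='/nu')
·← ok
·→ pen(p='/nu/stoz', c='jismotra')
·← created
·→ cull(p='/nu')
·← ToolError: not empty
·→ pen(p='/dolohe', c='jaz')
·← created
·→ pen(p='/dolohe', c='heze_und')
·← overwrote
·→ survey(p='/nu')
·← [stoz]
·→ openup(p='/dolohe')
·← heze_und
·→ bump(x='-41/4')
·← -41/4
·→ pen(p='/nu/stoz', c='sileso')
·← overwrote

Answer: {nu/, nu/stoz=jismotra, vaprifi/}


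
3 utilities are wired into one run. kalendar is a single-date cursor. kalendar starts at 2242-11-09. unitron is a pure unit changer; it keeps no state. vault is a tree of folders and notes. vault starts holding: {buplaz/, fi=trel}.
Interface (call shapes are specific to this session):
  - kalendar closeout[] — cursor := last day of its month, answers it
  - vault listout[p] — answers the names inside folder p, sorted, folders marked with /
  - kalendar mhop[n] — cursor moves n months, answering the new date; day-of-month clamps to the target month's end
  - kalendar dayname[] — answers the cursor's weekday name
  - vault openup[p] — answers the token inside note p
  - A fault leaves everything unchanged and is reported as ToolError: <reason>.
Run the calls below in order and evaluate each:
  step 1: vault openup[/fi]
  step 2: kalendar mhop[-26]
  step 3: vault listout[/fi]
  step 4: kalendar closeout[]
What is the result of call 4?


Next I call vault openup(/fi), yielding trel.
Then kalendar mhop(-26), — result: 2240-09-09.
Then vault listout(/fi), and see ToolError: not a directory.
I use kalendar closeout(), and observe 2240-09-30.

Answer: 2240-09-30


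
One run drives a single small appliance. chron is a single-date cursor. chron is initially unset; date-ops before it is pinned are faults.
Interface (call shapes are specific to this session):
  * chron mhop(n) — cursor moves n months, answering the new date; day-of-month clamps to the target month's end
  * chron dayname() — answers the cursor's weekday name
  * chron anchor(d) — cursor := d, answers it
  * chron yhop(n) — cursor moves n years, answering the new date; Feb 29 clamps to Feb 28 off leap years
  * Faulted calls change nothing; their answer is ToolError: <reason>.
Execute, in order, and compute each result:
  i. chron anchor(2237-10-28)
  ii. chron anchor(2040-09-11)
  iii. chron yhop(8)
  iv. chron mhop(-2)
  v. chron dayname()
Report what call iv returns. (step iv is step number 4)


Answer: 2048-07-11

Derivation:
>>> chron anchor d: 2237-10-28
  2237-10-28
>>> chron anchor d: 2040-09-11
  2040-09-11
>>> chron yhop n: 8
  2048-09-11
>>> chron mhop n: -2
  2048-07-11
>>> chron dayname
  Saturday


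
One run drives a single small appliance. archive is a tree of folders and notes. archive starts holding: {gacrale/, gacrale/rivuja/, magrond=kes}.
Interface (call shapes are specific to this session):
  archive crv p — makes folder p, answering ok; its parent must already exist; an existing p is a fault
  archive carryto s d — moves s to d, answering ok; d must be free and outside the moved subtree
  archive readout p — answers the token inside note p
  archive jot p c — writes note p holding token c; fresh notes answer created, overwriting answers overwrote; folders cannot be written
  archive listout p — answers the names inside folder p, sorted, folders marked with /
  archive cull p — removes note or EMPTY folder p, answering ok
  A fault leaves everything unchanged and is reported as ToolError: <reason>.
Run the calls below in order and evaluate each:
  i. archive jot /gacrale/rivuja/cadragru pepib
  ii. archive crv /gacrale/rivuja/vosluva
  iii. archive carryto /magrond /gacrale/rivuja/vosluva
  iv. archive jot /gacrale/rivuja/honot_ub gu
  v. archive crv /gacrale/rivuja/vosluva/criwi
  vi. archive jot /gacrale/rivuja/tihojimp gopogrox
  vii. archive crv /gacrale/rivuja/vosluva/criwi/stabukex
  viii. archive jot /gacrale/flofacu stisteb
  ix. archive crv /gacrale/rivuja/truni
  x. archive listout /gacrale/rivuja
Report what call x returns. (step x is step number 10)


>> archive jot(p=/gacrale/rivuja/cadragru, c=pepib)
<< created
>> archive crv(p=/gacrale/rivuja/vosluva)
<< ok
>> archive carryto(s=/magrond, d=/gacrale/rivuja/vosluva)
<< ToolError: exists
>> archive jot(p=/gacrale/rivuja/honot_ub, c=gu)
<< created
>> archive crv(p=/gacrale/rivuja/vosluva/criwi)
<< ok
>> archive jot(p=/gacrale/rivuja/tihojimp, c=gopogrox)
<< created
>> archive crv(p=/gacrale/rivuja/vosluva/criwi/stabukex)
<< ok
>> archive jot(p=/gacrale/flofacu, c=stisteb)
<< created
>> archive crv(p=/gacrale/rivuja/truni)
<< ok
>> archive listout(p=/gacrale/rivuja)
<< [cadragru, honot_ub, tihojimp, truni/, vosluva/]

Answer: [cadragru, honot_ub, tihojimp, truni/, vosluva/]


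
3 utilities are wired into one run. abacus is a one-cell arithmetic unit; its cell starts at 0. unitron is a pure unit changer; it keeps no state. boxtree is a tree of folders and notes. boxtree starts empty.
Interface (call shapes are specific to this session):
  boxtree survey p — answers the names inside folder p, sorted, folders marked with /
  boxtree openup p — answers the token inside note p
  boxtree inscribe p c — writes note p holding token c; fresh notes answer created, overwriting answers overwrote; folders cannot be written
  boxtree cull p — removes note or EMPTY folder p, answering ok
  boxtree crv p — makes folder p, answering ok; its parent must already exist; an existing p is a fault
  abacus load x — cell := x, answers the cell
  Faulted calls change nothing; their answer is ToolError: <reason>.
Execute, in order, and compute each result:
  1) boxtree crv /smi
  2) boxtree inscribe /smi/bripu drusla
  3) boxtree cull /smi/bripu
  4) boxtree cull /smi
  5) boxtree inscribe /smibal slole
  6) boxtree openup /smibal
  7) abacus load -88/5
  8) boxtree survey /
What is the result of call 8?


Answer: [smibal]

Derivation:
> boxtree crv p: /smi
:: ok
> boxtree inscribe p: /smi/bripu c: drusla
:: created
> boxtree cull p: /smi/bripu
:: ok
> boxtree cull p: /smi
:: ok
> boxtree inscribe p: /smibal c: slole
:: created
> boxtree openup p: /smibal
:: slole
> abacus load x: -88/5
:: -88/5
> boxtree survey p: /
:: [smibal]
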